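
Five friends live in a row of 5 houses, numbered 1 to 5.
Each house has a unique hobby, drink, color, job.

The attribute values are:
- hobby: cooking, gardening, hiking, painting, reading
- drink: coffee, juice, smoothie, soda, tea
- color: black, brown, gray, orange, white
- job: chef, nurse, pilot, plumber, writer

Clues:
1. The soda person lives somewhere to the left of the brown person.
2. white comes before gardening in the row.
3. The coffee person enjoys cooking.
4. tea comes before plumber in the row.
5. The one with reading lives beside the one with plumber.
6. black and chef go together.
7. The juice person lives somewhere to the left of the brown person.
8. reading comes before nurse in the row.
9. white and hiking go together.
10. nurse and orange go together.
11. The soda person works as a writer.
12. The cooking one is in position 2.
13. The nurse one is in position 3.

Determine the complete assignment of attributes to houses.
Solution:

House | Hobby | Drink | Color | Job
-----------------------------------
  1   | reading | tea | black | chef
  2   | cooking | coffee | gray | plumber
  3   | painting | juice | orange | nurse
  4   | hiking | soda | white | writer
  5   | gardening | smoothie | brown | pilot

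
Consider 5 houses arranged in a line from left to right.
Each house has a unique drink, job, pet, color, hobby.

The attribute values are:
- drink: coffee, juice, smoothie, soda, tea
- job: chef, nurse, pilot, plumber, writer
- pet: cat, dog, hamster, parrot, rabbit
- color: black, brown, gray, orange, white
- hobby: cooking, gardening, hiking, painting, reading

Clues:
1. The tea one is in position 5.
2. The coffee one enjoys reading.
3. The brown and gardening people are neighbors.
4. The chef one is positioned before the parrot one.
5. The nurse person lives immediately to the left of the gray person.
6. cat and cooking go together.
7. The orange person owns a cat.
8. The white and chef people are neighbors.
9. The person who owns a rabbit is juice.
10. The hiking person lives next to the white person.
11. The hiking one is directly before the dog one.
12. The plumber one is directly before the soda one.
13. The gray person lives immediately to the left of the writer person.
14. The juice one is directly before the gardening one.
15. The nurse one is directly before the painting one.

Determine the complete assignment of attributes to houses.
Solution:

House | Drink | Job | Pet | Color | Hobby
-----------------------------------------
  1   | juice | plumber | rabbit | brown | hiking
  2   | soda | nurse | dog | white | gardening
  3   | smoothie | chef | hamster | gray | painting
  4   | coffee | writer | parrot | black | reading
  5   | tea | pilot | cat | orange | cooking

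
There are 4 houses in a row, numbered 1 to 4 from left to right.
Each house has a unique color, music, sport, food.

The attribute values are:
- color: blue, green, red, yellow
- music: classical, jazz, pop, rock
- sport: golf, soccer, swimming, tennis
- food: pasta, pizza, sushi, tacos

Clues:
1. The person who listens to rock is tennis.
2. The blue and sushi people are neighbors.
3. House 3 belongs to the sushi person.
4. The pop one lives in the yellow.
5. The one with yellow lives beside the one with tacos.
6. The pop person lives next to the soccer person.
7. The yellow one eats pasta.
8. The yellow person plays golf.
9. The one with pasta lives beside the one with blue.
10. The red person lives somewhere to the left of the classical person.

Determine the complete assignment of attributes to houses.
Solution:

House | Color | Music | Sport | Food
------------------------------------
  1   | yellow | pop | golf | pasta
  2   | blue | jazz | soccer | tacos
  3   | red | rock | tennis | sushi
  4   | green | classical | swimming | pizza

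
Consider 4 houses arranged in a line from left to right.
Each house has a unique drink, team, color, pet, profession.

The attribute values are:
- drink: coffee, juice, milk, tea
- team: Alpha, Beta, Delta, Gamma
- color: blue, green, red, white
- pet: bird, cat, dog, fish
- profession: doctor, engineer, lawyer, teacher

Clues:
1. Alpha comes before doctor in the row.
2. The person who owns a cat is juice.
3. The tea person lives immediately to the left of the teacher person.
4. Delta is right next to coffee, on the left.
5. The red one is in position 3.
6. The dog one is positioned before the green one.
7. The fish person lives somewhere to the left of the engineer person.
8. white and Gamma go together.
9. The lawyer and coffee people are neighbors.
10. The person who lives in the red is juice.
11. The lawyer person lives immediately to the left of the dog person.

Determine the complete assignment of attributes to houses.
Solution:

House | Drink | Team | Color | Pet | Profession
-----------------------------------------------
  1   | tea | Delta | blue | fish | lawyer
  2   | coffee | Gamma | white | dog | teacher
  3   | juice | Alpha | red | cat | engineer
  4   | milk | Beta | green | bird | doctor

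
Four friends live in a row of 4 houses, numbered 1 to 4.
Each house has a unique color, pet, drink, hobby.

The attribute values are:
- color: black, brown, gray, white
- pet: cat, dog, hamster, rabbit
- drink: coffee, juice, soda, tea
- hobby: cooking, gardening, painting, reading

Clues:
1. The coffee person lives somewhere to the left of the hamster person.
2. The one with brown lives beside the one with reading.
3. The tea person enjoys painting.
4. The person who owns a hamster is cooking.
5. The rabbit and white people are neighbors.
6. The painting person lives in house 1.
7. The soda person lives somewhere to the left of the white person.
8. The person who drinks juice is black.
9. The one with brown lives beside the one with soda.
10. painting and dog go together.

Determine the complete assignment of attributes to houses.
Solution:

House | Color | Pet | Drink | Hobby
-----------------------------------
  1   | brown | dog | tea | painting
  2   | gray | rabbit | soda | reading
  3   | white | cat | coffee | gardening
  4   | black | hamster | juice | cooking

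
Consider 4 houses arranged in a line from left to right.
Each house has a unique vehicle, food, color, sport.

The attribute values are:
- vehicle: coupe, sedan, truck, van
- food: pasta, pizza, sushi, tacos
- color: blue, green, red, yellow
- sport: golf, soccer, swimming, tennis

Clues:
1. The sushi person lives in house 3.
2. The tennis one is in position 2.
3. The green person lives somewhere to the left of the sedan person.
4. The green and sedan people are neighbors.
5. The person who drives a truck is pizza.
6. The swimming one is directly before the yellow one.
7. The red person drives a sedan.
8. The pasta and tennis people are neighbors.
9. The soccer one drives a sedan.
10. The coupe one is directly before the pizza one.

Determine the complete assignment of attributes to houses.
Solution:

House | Vehicle | Food | Color | Sport
--------------------------------------
  1   | coupe | pasta | blue | swimming
  2   | truck | pizza | yellow | tennis
  3   | van | sushi | green | golf
  4   | sedan | tacos | red | soccer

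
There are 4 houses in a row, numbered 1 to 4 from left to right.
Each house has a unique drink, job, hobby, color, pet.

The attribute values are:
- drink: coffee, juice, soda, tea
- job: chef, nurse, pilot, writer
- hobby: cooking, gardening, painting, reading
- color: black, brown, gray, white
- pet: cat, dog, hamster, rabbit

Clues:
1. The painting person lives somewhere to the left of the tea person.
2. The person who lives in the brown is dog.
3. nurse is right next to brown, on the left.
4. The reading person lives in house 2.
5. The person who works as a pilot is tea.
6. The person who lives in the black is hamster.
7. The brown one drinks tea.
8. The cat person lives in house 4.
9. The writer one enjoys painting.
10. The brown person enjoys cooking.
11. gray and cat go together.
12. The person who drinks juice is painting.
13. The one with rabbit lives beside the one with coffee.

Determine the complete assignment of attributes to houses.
Solution:

House | Drink | Job | Hobby | Color | Pet
-----------------------------------------
  1   | juice | writer | painting | white | rabbit
  2   | coffee | nurse | reading | black | hamster
  3   | tea | pilot | cooking | brown | dog
  4   | soda | chef | gardening | gray | cat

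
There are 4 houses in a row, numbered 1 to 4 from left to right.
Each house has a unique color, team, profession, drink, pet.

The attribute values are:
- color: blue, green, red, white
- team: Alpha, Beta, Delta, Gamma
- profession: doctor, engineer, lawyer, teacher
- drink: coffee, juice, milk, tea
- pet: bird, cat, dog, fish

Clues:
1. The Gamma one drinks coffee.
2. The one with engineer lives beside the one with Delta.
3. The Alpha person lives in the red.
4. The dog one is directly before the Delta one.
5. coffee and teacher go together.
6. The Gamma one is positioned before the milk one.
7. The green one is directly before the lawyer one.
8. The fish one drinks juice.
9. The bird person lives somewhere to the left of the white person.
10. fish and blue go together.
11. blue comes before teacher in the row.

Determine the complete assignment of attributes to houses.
Solution:

House | Color | Team | Profession | Drink | Pet
-----------------------------------------------
  1   | red | Alpha | engineer | tea | dog
  2   | blue | Delta | doctor | juice | fish
  3   | green | Gamma | teacher | coffee | bird
  4   | white | Beta | lawyer | milk | cat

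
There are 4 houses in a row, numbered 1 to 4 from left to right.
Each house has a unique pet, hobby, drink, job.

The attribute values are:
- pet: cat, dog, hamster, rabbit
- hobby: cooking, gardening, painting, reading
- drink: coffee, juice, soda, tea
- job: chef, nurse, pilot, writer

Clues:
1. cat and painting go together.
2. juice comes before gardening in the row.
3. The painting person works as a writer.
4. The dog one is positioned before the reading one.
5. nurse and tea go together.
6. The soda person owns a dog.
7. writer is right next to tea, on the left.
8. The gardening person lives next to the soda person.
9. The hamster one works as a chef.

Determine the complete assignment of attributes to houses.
Solution:

House | Pet | Hobby | Drink | Job
---------------------------------
  1   | cat | painting | juice | writer
  2   | rabbit | gardening | tea | nurse
  3   | dog | cooking | soda | pilot
  4   | hamster | reading | coffee | chef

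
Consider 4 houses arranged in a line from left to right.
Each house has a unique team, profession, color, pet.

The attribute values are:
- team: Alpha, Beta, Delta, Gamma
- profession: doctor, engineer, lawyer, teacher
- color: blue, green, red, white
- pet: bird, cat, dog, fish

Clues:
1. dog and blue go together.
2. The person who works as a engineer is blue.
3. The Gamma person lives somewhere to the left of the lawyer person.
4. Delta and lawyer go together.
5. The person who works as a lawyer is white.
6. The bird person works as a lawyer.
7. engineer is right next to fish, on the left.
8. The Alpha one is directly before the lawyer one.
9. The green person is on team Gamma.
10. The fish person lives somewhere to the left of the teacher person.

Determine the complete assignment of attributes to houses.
Solution:

House | Team | Profession | Color | Pet
---------------------------------------
  1   | Beta | engineer | blue | dog
  2   | Gamma | doctor | green | fish
  3   | Alpha | teacher | red | cat
  4   | Delta | lawyer | white | bird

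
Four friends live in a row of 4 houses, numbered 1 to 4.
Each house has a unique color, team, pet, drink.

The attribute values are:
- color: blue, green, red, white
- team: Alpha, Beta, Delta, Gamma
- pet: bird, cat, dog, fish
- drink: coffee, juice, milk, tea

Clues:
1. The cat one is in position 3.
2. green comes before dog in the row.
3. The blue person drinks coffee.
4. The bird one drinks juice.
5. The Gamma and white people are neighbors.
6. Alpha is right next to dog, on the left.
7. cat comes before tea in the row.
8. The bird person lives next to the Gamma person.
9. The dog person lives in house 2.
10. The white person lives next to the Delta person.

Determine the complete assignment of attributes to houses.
Solution:

House | Color | Team | Pet | Drink
----------------------------------
  1   | green | Alpha | bird | juice
  2   | blue | Gamma | dog | coffee
  3   | white | Beta | cat | milk
  4   | red | Delta | fish | tea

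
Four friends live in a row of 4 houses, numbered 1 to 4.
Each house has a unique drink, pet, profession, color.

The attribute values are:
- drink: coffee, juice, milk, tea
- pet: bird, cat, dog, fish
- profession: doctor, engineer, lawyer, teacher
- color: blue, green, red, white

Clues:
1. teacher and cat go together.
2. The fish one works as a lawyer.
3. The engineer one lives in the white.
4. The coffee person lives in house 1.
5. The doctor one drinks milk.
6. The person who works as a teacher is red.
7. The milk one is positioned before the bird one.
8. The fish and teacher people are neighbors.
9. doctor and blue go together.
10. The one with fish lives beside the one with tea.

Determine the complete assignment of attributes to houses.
Solution:

House | Drink | Pet | Profession | Color
----------------------------------------
  1   | coffee | fish | lawyer | green
  2   | tea | cat | teacher | red
  3   | milk | dog | doctor | blue
  4   | juice | bird | engineer | white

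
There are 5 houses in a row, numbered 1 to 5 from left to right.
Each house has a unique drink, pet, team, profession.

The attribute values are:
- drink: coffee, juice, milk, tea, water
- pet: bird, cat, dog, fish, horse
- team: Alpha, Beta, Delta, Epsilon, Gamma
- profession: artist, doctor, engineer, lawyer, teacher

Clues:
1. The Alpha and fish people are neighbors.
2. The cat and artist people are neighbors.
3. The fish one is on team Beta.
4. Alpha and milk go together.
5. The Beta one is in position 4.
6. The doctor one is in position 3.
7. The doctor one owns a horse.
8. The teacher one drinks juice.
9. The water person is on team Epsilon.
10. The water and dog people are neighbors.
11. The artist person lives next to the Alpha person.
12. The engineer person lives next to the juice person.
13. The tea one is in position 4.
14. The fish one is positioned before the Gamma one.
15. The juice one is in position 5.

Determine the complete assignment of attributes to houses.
Solution:

House | Drink | Pet | Team | Profession
---------------------------------------
  1   | water | cat | Epsilon | lawyer
  2   | coffee | dog | Delta | artist
  3   | milk | horse | Alpha | doctor
  4   | tea | fish | Beta | engineer
  5   | juice | bird | Gamma | teacher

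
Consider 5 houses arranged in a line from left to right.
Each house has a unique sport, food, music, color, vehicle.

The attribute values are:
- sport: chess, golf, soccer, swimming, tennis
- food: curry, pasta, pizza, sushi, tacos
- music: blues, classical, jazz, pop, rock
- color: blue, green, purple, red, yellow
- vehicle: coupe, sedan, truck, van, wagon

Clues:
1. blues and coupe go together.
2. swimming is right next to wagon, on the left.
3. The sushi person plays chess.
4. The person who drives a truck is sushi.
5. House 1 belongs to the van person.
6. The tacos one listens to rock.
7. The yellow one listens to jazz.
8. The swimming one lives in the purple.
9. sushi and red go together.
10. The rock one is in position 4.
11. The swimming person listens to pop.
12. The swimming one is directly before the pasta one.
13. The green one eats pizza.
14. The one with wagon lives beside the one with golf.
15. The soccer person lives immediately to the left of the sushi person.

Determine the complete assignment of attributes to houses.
Solution:

House | Sport | Food | Music | Color | Vehicle
----------------------------------------------
  1   | swimming | curry | pop | purple | van
  2   | tennis | pasta | jazz | yellow | wagon
  3   | golf | pizza | blues | green | coupe
  4   | soccer | tacos | rock | blue | sedan
  5   | chess | sushi | classical | red | truck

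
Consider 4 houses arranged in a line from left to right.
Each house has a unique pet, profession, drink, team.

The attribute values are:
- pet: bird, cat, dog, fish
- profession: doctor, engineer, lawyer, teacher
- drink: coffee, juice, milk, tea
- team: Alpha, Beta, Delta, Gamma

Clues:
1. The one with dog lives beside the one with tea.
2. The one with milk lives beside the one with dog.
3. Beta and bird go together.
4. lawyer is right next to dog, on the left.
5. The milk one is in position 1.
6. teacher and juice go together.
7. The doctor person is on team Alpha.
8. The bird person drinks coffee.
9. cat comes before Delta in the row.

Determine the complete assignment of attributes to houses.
Solution:

House | Pet | Profession | Drink | Team
---------------------------------------
  1   | cat | lawyer | milk | Gamma
  2   | dog | teacher | juice | Delta
  3   | fish | doctor | tea | Alpha
  4   | bird | engineer | coffee | Beta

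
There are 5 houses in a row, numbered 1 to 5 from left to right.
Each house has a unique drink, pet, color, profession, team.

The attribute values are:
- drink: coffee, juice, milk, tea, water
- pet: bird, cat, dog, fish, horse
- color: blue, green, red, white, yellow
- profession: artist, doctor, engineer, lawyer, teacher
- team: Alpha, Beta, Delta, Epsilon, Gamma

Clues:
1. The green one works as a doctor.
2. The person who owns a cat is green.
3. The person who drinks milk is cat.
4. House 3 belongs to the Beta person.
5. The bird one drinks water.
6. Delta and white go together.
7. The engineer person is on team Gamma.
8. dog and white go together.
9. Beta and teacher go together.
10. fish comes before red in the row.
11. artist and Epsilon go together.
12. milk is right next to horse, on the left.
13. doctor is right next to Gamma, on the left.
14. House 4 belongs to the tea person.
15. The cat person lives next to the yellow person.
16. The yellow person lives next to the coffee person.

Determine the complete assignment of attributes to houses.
Solution:

House | Drink | Pet | Color | Profession | Team
-----------------------------------------------
  1   | milk | cat | green | doctor | Alpha
  2   | juice | horse | yellow | engineer | Gamma
  3   | coffee | fish | blue | teacher | Beta
  4   | tea | dog | white | lawyer | Delta
  5   | water | bird | red | artist | Epsilon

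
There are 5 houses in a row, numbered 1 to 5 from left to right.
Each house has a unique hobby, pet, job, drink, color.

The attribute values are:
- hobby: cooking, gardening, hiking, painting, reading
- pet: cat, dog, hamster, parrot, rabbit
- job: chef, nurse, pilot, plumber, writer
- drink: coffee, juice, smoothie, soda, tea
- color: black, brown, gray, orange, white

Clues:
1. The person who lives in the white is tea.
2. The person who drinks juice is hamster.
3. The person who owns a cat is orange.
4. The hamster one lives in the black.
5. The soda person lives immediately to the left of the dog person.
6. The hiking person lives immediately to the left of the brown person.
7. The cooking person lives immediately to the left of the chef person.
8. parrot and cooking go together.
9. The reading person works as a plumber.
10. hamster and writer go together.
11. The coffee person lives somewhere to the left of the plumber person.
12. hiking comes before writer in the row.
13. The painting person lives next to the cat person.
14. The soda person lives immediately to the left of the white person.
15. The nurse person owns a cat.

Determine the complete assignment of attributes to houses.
Solution:

House | Hobby | Pet | Job | Drink | Color
-----------------------------------------
  1   | cooking | parrot | pilot | soda | gray
  2   | painting | dog | chef | tea | white
  3   | hiking | cat | nurse | coffee | orange
  4   | reading | rabbit | plumber | smoothie | brown
  5   | gardening | hamster | writer | juice | black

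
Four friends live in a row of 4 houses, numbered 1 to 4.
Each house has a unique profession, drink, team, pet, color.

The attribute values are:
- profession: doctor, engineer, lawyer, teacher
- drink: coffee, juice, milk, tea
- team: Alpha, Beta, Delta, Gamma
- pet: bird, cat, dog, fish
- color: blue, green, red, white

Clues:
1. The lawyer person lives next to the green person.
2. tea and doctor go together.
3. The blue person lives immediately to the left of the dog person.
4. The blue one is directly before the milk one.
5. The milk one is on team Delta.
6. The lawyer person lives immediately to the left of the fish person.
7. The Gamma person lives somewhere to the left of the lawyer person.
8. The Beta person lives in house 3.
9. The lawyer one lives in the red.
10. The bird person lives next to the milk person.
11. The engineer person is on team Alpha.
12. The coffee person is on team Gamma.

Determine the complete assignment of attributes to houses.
Solution:

House | Profession | Drink | Team | Pet | Color
-----------------------------------------------
  1   | teacher | coffee | Gamma | bird | blue
  2   | lawyer | milk | Delta | dog | red
  3   | doctor | tea | Beta | fish | green
  4   | engineer | juice | Alpha | cat | white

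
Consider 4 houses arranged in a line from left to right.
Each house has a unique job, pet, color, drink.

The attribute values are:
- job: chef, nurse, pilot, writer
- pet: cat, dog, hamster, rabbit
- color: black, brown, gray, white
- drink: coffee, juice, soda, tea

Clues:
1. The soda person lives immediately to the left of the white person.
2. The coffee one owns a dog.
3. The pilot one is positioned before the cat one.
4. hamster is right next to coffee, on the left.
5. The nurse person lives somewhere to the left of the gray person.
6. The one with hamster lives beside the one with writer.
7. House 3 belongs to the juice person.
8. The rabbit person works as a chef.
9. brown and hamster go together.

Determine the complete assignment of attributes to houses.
Solution:

House | Job | Pet | Color | Drink
---------------------------------
  1   | pilot | hamster | brown | soda
  2   | writer | dog | white | coffee
  3   | nurse | cat | black | juice
  4   | chef | rabbit | gray | tea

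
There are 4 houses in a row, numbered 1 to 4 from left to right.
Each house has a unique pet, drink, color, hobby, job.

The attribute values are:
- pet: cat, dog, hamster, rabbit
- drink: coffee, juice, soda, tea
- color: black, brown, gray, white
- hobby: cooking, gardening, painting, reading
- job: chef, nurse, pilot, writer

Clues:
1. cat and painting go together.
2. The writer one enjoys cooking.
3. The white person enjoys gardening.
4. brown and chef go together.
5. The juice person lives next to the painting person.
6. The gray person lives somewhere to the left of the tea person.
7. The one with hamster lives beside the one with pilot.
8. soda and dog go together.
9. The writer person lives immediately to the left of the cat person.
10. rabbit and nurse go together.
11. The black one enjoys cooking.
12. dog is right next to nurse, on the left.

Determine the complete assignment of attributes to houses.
Solution:

House | Pet | Drink | Color | Hobby | Job
-----------------------------------------
  1   | hamster | juice | black | cooking | writer
  2   | cat | coffee | gray | painting | pilot
  3   | dog | soda | brown | reading | chef
  4   | rabbit | tea | white | gardening | nurse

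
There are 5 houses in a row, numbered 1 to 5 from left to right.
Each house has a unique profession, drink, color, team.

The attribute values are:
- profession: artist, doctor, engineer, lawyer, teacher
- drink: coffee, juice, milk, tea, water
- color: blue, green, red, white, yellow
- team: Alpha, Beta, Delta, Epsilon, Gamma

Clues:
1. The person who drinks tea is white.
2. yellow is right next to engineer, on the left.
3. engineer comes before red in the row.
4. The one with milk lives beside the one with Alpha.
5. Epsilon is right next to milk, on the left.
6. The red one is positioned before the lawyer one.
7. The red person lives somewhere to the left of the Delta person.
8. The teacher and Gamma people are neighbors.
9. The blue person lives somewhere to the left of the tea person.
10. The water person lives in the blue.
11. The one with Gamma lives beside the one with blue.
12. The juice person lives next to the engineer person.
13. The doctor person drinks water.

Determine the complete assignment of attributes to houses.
Solution:

House | Profession | Drink | Color | Team
-----------------------------------------
  1   | teacher | juice | yellow | Epsilon
  2   | engineer | milk | green | Gamma
  3   | doctor | water | blue | Alpha
  4   | artist | coffee | red | Beta
  5   | lawyer | tea | white | Delta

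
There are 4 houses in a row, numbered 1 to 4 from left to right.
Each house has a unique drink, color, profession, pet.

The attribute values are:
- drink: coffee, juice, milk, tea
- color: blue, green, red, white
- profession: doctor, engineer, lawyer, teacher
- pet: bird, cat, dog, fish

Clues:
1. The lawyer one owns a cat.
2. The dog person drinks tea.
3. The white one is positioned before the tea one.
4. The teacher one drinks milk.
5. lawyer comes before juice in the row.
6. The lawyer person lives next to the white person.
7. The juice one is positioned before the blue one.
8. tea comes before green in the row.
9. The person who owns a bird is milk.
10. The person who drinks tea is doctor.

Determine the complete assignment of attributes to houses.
Solution:

House | Drink | Color | Profession | Pet
----------------------------------------
  1   | coffee | red | lawyer | cat
  2   | juice | white | engineer | fish
  3   | tea | blue | doctor | dog
  4   | milk | green | teacher | bird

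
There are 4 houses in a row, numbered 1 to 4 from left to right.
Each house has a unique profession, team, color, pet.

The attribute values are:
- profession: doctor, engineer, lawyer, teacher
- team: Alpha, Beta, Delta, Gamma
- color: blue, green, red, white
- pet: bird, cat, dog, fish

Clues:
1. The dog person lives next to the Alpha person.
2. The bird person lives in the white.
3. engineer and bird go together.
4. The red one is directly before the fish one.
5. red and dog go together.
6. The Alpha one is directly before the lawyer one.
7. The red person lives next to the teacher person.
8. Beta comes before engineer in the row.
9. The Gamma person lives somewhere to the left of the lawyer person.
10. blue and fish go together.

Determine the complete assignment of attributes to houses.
Solution:

House | Profession | Team | Color | Pet
---------------------------------------
  1   | doctor | Gamma | red | dog
  2   | teacher | Alpha | blue | fish
  3   | lawyer | Beta | green | cat
  4   | engineer | Delta | white | bird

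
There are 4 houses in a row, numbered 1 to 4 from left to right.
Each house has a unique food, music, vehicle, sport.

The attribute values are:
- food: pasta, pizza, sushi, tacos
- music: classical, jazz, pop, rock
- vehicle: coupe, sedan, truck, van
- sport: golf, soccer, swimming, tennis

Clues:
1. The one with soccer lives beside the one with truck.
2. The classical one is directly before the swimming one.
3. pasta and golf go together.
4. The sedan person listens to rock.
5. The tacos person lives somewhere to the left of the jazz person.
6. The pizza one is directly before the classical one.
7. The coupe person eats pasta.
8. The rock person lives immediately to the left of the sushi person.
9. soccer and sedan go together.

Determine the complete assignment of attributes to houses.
Solution:

House | Food | Music | Vehicle | Sport
--------------------------------------
  1   | pizza | rock | sedan | soccer
  2   | sushi | classical | truck | tennis
  3   | tacos | pop | van | swimming
  4   | pasta | jazz | coupe | golf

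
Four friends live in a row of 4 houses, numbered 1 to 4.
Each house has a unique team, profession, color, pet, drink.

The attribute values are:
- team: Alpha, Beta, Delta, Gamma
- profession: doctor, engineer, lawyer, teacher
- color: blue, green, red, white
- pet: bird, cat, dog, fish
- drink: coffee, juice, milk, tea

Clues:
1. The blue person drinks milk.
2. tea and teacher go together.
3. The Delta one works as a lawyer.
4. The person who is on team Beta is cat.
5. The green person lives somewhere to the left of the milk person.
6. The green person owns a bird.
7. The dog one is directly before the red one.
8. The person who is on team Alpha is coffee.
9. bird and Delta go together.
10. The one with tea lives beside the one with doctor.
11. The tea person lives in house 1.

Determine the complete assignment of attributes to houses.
Solution:

House | Team | Profession | Color | Pet | Drink
-----------------------------------------------
  1   | Gamma | teacher | white | dog | tea
  2   | Alpha | doctor | red | fish | coffee
  3   | Delta | lawyer | green | bird | juice
  4   | Beta | engineer | blue | cat | milk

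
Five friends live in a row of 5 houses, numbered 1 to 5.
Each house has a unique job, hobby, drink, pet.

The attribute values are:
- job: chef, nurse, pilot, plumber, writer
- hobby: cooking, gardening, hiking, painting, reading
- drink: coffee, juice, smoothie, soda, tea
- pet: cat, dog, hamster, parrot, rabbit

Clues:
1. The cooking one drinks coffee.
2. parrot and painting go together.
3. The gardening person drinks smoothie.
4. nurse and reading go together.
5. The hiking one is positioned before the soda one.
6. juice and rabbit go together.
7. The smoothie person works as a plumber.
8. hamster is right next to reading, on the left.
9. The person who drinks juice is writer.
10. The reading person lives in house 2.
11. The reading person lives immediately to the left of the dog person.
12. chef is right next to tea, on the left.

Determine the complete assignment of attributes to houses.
Solution:

House | Job | Hobby | Drink | Pet
---------------------------------
  1   | chef | cooking | coffee | hamster
  2   | nurse | reading | tea | cat
  3   | plumber | gardening | smoothie | dog
  4   | writer | hiking | juice | rabbit
  5   | pilot | painting | soda | parrot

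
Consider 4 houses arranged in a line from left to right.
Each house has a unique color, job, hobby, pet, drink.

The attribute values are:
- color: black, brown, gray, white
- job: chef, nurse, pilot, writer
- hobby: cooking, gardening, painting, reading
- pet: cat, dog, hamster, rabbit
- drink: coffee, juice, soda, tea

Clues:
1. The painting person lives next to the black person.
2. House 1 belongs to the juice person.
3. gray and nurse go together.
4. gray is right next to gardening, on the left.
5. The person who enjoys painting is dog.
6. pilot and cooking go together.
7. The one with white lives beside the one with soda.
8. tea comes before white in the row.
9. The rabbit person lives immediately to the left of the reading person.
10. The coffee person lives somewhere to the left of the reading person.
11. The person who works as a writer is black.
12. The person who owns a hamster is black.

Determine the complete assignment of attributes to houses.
Solution:

House | Color | Job | Hobby | Pet | Drink
-----------------------------------------
  1   | gray | nurse | painting | dog | juice
  2   | black | writer | gardening | hamster | tea
  3   | white | pilot | cooking | rabbit | coffee
  4   | brown | chef | reading | cat | soda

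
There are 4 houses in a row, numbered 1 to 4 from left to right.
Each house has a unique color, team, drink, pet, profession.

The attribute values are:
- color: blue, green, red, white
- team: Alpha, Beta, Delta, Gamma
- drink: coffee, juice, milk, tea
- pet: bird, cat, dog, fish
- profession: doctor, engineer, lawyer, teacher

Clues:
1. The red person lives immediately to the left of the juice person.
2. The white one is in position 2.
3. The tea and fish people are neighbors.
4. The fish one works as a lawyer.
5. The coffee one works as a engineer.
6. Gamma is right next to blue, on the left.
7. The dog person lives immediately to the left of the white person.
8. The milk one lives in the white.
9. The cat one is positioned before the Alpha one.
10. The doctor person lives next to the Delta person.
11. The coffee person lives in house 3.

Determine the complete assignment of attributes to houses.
Solution:

House | Color | Team | Drink | Pet | Profession
-----------------------------------------------
  1   | green | Beta | tea | dog | doctor
  2   | white | Delta | milk | fish | lawyer
  3   | red | Gamma | coffee | cat | engineer
  4   | blue | Alpha | juice | bird | teacher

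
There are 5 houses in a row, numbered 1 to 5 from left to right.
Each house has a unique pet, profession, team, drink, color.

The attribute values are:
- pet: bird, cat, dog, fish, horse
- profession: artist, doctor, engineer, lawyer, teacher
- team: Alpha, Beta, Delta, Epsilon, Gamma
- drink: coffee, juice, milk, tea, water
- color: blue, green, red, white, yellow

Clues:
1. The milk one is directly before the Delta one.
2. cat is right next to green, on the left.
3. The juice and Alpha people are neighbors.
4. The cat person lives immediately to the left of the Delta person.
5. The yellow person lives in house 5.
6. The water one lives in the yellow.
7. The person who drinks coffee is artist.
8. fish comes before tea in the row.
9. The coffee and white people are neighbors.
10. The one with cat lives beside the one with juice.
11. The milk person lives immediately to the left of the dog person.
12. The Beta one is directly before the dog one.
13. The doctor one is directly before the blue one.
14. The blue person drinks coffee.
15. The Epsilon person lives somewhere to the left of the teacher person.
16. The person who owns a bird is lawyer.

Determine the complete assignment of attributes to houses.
Solution:

House | Pet | Profession | Team | Drink | Color
-----------------------------------------------
  1   | cat | engineer | Beta | milk | red
  2   | dog | doctor | Delta | juice | green
  3   | fish | artist | Alpha | coffee | blue
  4   | bird | lawyer | Epsilon | tea | white
  5   | horse | teacher | Gamma | water | yellow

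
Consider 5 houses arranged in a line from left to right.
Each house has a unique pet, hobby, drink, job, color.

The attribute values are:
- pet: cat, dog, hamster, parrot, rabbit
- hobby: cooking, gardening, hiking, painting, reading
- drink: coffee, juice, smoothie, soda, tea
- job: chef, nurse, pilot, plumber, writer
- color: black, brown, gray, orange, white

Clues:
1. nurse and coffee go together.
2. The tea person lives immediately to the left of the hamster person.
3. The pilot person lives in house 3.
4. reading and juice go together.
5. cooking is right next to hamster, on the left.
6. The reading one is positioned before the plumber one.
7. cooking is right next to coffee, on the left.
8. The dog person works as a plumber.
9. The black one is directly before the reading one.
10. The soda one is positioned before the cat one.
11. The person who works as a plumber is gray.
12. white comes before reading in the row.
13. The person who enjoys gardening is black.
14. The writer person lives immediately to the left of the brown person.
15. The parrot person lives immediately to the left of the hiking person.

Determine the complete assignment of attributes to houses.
Solution:

House | Pet | Hobby | Drink | Job | Color
-----------------------------------------
  1   | parrot | cooking | tea | writer | white
  2   | hamster | hiking | coffee | nurse | brown
  3   | rabbit | gardening | soda | pilot | black
  4   | cat | reading | juice | chef | orange
  5   | dog | painting | smoothie | plumber | gray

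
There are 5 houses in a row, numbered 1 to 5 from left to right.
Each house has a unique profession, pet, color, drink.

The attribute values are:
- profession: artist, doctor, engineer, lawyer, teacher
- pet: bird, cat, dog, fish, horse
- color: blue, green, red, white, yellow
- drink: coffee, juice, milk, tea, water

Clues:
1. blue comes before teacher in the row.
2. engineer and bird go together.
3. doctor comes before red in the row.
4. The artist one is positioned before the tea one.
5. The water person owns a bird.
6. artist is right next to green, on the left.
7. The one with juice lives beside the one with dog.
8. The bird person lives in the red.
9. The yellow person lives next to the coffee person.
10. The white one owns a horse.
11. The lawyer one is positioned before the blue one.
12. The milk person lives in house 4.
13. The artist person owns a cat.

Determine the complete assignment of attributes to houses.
Solution:

House | Profession | Pet | Color | Drink
----------------------------------------
  1   | artist | cat | yellow | juice
  2   | lawyer | dog | green | coffee
  3   | doctor | fish | blue | tea
  4   | teacher | horse | white | milk
  5   | engineer | bird | red | water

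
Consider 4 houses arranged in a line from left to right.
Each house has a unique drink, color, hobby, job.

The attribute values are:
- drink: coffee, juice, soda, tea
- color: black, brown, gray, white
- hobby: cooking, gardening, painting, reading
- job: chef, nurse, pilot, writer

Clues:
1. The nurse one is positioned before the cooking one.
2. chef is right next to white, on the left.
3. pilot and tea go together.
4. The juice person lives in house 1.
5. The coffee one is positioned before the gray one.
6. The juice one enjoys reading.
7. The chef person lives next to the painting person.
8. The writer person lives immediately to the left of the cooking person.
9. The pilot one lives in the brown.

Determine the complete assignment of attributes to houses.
Solution:

House | Drink | Color | Hobby | Job
-----------------------------------
  1   | juice | black | reading | chef
  2   | coffee | white | painting | nurse
  3   | soda | gray | gardening | writer
  4   | tea | brown | cooking | pilot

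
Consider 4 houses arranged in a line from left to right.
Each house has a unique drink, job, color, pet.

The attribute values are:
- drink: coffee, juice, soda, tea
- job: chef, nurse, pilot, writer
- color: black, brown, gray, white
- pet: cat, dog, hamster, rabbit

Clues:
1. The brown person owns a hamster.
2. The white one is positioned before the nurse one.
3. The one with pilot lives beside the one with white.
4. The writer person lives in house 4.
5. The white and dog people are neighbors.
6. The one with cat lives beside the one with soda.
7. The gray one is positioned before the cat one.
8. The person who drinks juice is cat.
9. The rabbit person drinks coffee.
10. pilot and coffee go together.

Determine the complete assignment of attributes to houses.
Solution:

House | Drink | Job | Color | Pet
---------------------------------
  1   | coffee | pilot | gray | rabbit
  2   | juice | chef | white | cat
  3   | soda | nurse | black | dog
  4   | tea | writer | brown | hamster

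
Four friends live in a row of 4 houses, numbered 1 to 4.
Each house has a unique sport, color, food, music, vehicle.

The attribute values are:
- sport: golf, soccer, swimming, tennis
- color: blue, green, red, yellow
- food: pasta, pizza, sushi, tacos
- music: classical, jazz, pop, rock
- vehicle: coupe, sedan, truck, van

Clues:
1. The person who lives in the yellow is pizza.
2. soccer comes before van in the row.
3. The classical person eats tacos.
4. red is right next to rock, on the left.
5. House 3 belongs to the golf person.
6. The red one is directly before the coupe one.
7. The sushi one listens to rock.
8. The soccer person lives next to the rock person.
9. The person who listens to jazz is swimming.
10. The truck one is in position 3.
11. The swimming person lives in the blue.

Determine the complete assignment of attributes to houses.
Solution:

House | Sport | Color | Food | Music | Vehicle
----------------------------------------------
  1   | soccer | red | tacos | classical | sedan
  2   | tennis | green | sushi | rock | coupe
  3   | golf | yellow | pizza | pop | truck
  4   | swimming | blue | pasta | jazz | van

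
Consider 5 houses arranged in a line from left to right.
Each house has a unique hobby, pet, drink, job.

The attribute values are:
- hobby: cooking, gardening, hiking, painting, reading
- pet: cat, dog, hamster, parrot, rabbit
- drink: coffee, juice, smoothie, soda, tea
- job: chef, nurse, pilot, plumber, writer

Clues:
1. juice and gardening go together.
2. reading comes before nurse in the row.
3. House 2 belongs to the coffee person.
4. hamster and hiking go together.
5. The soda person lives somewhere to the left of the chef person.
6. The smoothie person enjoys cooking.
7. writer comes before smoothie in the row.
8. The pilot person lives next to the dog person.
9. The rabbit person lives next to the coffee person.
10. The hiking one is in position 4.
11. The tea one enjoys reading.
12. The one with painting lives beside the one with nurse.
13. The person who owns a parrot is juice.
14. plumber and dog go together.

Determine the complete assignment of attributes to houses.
Solution:

House | Hobby | Pet | Drink | Job
---------------------------------
  1   | reading | rabbit | tea | pilot
  2   | painting | dog | coffee | plumber
  3   | gardening | parrot | juice | nurse
  4   | hiking | hamster | soda | writer
  5   | cooking | cat | smoothie | chef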